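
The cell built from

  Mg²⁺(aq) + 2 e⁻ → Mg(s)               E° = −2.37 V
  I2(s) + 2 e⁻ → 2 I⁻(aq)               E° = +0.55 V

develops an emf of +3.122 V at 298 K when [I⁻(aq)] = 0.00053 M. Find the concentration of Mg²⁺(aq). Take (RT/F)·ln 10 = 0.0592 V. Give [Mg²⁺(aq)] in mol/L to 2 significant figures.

I₂/I⁻ is the cathode (higher E°); E°cell = +0.55 − (−2.37) = +2.92 V with n = 2.
Rearranging E = E° − (0.0592/n)·log Q gives log Q = 2(+2.92 − (+3.122))/0.0592 = −6.824.
For I2(s) + Mg(s) → 2 I⁻(aq) + Mg²⁺(aq), the reaction quotient is Q = [I⁻(aq)]^2·[Mg²⁺(aq)].
Isolating [Mg²⁺(aq)] in Q = 10^{−6.824} yields log [Mg²⁺(aq)] = −0.273, i.e. 0.53 M.

0.53 M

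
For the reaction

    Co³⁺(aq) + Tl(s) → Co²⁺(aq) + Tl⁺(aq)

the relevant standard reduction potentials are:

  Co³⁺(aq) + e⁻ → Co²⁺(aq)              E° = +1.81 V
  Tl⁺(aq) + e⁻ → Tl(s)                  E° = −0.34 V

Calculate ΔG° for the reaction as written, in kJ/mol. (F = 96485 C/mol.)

−207 kJ/mol

In the reaction as written Co³⁺(aq) is reduced, so the Co³⁺/Co²⁺ couple is the cathode and Tl⁺/Tl is the anode.
E°cell = +1.81 − (−0.34) = +2.15 V; balancing electrons gives n = 1.
ΔG° = −nFE°cell = −(1)(96485)(+2.15) J/mol = −207 kJ/mol.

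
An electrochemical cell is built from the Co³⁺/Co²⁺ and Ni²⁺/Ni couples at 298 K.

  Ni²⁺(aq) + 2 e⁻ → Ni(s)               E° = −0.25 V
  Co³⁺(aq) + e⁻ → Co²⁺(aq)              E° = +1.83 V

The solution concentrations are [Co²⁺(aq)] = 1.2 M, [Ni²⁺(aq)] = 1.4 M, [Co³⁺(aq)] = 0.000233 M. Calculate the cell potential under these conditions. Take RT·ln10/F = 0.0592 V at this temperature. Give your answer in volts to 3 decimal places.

+1.856 V

The Co³⁺/Co²⁺ couple has the more positive E°, so it is the cathode; Ni²⁺/Ni is the anode.
The standard potential is +1.83 − (−0.25) = +2.08 V and the balanced reaction transfers n = 2 electrons.
For the overall reaction 2 Co³⁺(aq) + Ni(s) → 2 Co²⁺(aq) + Ni²⁺(aq), Q = ([Co²⁺(aq)]^2·[Ni²⁺(aq)]) / [Co³⁺(aq)]^2 = 3.71×10^7, giving log Q = 7.570.
Applying E = E° − (RT ln10/nF)·log Q gives +2.08 − (0.0592/2)(7.570) = +1.856 V.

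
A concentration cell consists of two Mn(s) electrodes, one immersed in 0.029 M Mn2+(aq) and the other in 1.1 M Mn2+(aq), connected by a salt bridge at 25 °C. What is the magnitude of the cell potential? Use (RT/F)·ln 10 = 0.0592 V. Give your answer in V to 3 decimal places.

0.047 V

For a concentration cell E°cell = 0, since both electrodes use the same couple.
The compartment with the higher Mn2+(aq) concentration (1.1 M) acts as the cathode; ions are reduced there and produced at the dilute (0.029 M) anode.
With n = 2, Ecell = −(0.0592/2)·log([dilute]/[conc]) = −(0.0592/2)·log(0.029/1.1) = +0.047 V.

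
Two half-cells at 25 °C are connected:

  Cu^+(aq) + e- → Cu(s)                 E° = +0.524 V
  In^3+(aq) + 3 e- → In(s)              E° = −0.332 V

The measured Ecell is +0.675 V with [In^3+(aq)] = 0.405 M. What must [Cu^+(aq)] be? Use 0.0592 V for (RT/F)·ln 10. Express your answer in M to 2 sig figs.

0.00065 M

The Cu⁺/Cu couple has the larger reduction potential, so it is the cathode: E°cell = +0.524 − (−0.332) = +0.856 V and n = 3.
From the Nernst equation, log Q = n(E° − E)/0.0592 = 3·(+0.856 − (+0.675))/0.0592 = 9.172.
The balanced reaction is 3 Cu^+(aq) + In(s) → 3 Cu(s) + In^3+(aq), so Q = [In^3+(aq)] / [Cu^+(aq)]^3.
Isolating [Cu^+(aq)] in Q = 10^{9.172} yields log [Cu^+(aq)] = −3.188, i.e. 0.00065 M.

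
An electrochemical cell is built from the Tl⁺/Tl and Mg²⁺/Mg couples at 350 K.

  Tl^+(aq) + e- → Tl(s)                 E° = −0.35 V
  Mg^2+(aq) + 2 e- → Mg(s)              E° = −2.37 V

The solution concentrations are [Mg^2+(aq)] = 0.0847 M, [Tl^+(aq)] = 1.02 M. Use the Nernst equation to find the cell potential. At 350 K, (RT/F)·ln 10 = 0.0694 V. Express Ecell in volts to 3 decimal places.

+2.058 V

Since E°(Tl⁺/Tl) > E°(Mg²⁺/Mg), Tl⁺/Tl serves as the cathode.
E°cell = E°cat − E°an = −0.35 − (−2.37) = +2.02 V; n = 2.
For the overall reaction 2 Tl^+(aq) + Mg(s) → 2 Tl(s) + Mg^2+(aq), Q = [Mg^2+(aq)] / [Tl^+(aq)]^2 = 0.0814, giving log Q = −1.089.
Applying E = E° − (RT ln10/nF)·log Q gives +2.02 − (0.0694/2)(−1.089) = +2.058 V.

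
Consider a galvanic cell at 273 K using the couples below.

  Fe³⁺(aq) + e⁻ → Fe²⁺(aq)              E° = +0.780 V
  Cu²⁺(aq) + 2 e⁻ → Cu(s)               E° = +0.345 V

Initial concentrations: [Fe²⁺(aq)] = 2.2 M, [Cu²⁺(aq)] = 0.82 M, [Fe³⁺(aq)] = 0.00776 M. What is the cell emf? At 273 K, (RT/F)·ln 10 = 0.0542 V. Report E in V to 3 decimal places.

+0.304 V

Since E°(Fe³⁺/Fe²⁺) > E°(Cu²⁺/Cu), Fe³⁺/Fe²⁺ serves as the cathode.
The standard potential is +0.780 − (+0.345) = +0.435 V and the balanced reaction transfers n = 2 electrons.
The balanced reaction is 2 Fe³⁺(aq) + Cu(s) → 2 Fe²⁺(aq) + Cu²⁺(aq), so Q = ([Fe²⁺(aq)]^2·[Cu²⁺(aq)]) / [Fe³⁺(aq)]^2 = 6.59×10^4 and log Q = 4.819.
E = E° − (0.0542/n)·log Q = +0.435 − (0.0542/2)(4.819) = +0.304 V.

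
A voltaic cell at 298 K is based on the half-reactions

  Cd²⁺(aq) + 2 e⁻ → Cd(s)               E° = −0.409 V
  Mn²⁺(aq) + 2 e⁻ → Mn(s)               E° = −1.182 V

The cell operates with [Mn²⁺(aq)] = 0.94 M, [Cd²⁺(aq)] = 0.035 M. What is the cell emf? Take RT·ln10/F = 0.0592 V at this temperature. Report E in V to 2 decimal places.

The Cd²⁺/Cd couple has the more positive E°, so it is the cathode; Mn²⁺/Mn is the anode.
E°cell = −0.409 − (−1.182) = +0.773 V, with n = 2 electrons transferred.
The balanced reaction is Cd²⁺(aq) + Mn(s) → Cd(s) + Mn²⁺(aq), so Q = [Mn²⁺(aq)] / [Cd²⁺(aq)] = 26.9 and log Q = 1.429.
E = E° − (0.0592/n)·log Q = +0.773 − (0.0592/2)(1.429) = +0.73 V.

+0.73 V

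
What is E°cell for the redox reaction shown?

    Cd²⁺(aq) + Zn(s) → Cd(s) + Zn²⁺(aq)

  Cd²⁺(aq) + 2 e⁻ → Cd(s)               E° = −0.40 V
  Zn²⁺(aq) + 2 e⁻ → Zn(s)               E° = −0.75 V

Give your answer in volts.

Cd²⁺(aq) gains electrons, so the Cd²⁺/Cd couple is the cathode; the Zn²⁺/Zn couple is the anode.
E°cell = E°(cathode) − E°(anode) = −0.40 − (−0.75) = +0.35 V.

+0.35 V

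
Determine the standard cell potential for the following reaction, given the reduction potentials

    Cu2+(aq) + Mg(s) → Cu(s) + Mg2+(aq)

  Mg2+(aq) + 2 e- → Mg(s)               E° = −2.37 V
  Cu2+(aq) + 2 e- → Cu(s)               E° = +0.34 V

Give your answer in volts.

+2.71 V

Cu2+(aq) gains electrons, so the Cu²⁺/Cu couple is the cathode; the Mg²⁺/Mg couple is the anode.
E°cell = E°(cathode) − E°(anode) = +0.34 − (−2.37) = +2.71 V.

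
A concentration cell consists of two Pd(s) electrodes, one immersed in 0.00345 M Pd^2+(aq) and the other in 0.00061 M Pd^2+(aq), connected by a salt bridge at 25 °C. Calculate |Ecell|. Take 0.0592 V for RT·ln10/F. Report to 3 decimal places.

For a concentration cell E°cell = 0, since both electrodes use the same couple.
The compartment with the higher Pd^2+(aq) concentration (0.00345 M) acts as the cathode; ions are reduced there and produced at the dilute (0.00061 M) anode.
With n = 2, Ecell = −(0.0592/2)·log([dilute]/[conc]) = −(0.0592/2)·log(0.00061/0.00345) = +0.022 V.

0.022 V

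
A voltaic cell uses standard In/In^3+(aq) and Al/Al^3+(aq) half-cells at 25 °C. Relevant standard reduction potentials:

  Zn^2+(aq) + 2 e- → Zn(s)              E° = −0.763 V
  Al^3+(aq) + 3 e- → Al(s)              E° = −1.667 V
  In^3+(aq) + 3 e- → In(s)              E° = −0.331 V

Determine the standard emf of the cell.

The In³⁺/In couple has the higher E°, so In ion is reduced (cathode) and Al is oxidized (anode).
E°cell = E°(cathode) − E°(anode) = −0.331 − (−1.667) = +1.336 V.

+1.336 V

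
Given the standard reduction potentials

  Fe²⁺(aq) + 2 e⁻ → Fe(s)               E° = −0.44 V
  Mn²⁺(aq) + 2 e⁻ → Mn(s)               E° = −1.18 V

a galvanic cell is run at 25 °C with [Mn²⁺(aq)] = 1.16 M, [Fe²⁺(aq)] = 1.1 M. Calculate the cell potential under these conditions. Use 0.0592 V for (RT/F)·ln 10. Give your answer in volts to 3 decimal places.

+0.739 V

Since E°(Fe²⁺/Fe) > E°(Mn²⁺/Mn), Fe²⁺/Fe serves as the cathode.
E°cell = −0.44 − (−1.18) = +0.74 V, with n = 2 electrons transferred.
Balancing gives Fe²⁺(aq) + Mn(s) → Fe(s) + Mn²⁺(aq); hence Q = [Mn²⁺(aq)] / [Fe²⁺(aq)] = 1.05 (log Q = 0.023).
Applying E = E° − (RT ln10/nF)·log Q gives +0.74 − (0.0592/2)(0.023) = +0.739 V.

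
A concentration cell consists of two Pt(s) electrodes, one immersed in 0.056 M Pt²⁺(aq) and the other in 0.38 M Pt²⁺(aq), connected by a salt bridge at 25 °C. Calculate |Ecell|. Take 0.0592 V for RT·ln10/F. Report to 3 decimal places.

For a concentration cell E°cell = 0, since both electrodes use the same couple.
The compartment with the higher Pt²⁺(aq) concentration (0.38 M) acts as the cathode; ions are reduced there and produced at the dilute (0.056 M) anode.
With n = 2, Ecell = −(0.0592/2)·log([dilute]/[conc]) = −(0.0592/2)·log(0.056/0.38) = +0.025 V.

0.025 V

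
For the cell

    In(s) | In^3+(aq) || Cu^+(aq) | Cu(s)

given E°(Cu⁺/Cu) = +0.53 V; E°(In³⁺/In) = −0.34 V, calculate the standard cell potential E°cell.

+0.87 V

By convention the left-hand electrode in cell notation is the anode (oxidation) and the right-hand electrode is the cathode (reduction).
E°cell = E°(right) − E°(left) = +0.53 − (−0.34) = +0.87 V.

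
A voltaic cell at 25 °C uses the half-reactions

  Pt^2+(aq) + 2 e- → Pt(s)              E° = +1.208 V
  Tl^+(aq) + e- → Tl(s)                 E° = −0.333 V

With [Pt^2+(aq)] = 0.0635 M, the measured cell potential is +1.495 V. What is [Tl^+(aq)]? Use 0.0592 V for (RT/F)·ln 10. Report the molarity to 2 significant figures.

1.5 M

The Pt²⁺/Pt couple has the larger reduction potential, so it is the cathode: E°cell = +1.208 − (−0.333) = +1.541 V and n = 2.
Rearranging E = E° − (0.0592/n)·log Q gives log Q = 2(+1.541 − (+1.495))/0.0592 = 1.554.
The balanced reaction is Pt^2+(aq) + 2 Tl(s) → Pt(s) + 2 Tl^+(aq), so Q = [Tl^+(aq)]^2 / [Pt^2+(aq)].
Substituting the known concentrations and solving, log [Tl^+(aq)] = 0.178 and [Tl^+(aq)] = 1.5 M.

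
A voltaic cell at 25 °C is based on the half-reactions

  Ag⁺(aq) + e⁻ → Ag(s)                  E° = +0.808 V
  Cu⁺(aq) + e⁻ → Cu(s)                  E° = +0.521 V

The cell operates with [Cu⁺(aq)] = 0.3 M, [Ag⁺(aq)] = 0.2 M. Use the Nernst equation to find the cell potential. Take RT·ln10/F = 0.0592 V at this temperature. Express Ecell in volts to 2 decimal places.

+0.28 V

Ag⁺/Ag is reduced (cathode, E° = +0.808 V) and Cu⁺/Cu is oxidized (anode).
The standard potential is +0.808 − (+0.521) = +0.287 V and the balanced reaction transfers n = 1 electron.
Balancing gives Ag⁺(aq) + Cu(s) → Ag(s) + Cu⁺(aq); hence Q = [Cu⁺(aq)] / [Ag⁺(aq)] = 1.5 (log Q = 0.176).
Applying E = E° − (RT ln10/nF)·log Q gives +0.287 − (0.0592/1)(0.176) = +0.28 V.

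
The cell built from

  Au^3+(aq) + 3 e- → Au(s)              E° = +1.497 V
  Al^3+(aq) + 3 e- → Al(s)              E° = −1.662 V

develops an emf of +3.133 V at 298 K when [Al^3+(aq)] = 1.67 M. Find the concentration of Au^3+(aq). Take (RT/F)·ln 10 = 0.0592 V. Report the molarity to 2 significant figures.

With Au³⁺/Au at the cathode and Al³⁺/Al at the anode, E°cell = +1.497 − (−1.662) = +3.159 V (n = 3).
Rearranging E = E° − (0.0592/n)·log Q gives log Q = 3(+3.159 − (+3.133))/0.0592 = 1.318.
The balanced reaction is Au^3+(aq) + Al(s) → Au(s) + Al^3+(aq), so Q = [Al^3+(aq)] / [Au^3+(aq)].
Solving for the unknown gives log [Au^3+(aq)] = −1.095, so [Au^3+(aq)] ≈ 0.080 M.

0.080 M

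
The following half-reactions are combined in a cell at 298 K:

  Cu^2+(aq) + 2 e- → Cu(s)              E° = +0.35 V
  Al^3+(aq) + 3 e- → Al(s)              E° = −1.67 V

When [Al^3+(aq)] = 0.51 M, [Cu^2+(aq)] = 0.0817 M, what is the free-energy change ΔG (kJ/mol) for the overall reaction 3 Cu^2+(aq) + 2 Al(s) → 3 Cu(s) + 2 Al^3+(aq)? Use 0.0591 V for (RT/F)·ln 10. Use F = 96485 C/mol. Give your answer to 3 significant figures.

E°cell = +0.35 − (−1.67) = +2.02 V; the balanced reaction transfers n = 6 electrons.
The reaction quotient is [Al^3+(aq)]^2 / [Cu^2+(aq)]^3 = 477; by Nernst, E = +2.02 − (0.0591/6)(2.678) = +1.9936 V.
Finally ΔG = −nFE = −(6)(96485 C/mol)(+1.9936 V) = −1150 kJ/mol.

−1150 kJ/mol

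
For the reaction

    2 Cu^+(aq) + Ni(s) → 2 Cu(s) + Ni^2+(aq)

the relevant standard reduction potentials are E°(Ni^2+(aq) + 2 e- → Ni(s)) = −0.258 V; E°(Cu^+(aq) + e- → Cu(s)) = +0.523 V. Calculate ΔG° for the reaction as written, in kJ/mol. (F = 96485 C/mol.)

In the reaction as written Cu^+(aq) is reduced, so the Cu⁺/Cu couple is the cathode and Ni²⁺/Ni is the anode.
E°cell = +0.523 − (−0.258) = +0.781 V; balancing electrons gives n = 2.
ΔG° = −nFE°cell = −(2)(96485)(+0.781) J/mol = −151 kJ/mol.

−151 kJ/mol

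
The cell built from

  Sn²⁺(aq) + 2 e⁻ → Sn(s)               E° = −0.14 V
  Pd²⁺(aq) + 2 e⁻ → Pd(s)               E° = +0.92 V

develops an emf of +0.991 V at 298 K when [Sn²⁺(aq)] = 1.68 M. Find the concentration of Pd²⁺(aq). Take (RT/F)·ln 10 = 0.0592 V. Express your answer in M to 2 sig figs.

With Pd²⁺/Pd at the cathode and Sn²⁺/Sn at the anode, E°cell = +0.92 − (−0.14) = +1.06 V (n = 2).
From the Nernst equation, log Q = n(E° − E)/0.0592 = 2·(+1.06 − (+0.991))/0.0592 = 2.331.
Balancing electrons gives Pd²⁺(aq) + Sn(s) → Pd(s) + Sn²⁺(aq); thus Q = [Sn²⁺(aq)] / [Pd²⁺(aq)].
Substituting the known concentrations and solving, log [Pd²⁺(aq)] = −2.106 and [Pd²⁺(aq)] = 0.0078 M.

0.0078 M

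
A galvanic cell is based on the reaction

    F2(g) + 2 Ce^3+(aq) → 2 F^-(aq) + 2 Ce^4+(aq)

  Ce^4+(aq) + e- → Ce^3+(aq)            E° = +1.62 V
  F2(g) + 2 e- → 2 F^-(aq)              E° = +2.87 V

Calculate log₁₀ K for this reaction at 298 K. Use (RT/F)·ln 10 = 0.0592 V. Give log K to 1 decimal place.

The F₂/F⁻ couple is reduced (cathode); E°cell = +2.87 − (+1.62) = +1.25 V with n = 2.
At equilibrium E = 0, so log K = nE°cell / 0.0592 = (2)(+1.25) / 0.0592 = 42.2.

log K = 42.2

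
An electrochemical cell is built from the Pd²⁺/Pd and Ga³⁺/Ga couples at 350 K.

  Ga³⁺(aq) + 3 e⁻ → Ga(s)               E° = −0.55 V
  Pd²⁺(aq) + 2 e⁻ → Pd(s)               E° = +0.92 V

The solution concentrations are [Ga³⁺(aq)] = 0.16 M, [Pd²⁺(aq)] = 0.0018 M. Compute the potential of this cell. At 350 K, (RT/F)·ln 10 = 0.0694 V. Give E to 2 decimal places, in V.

+1.39 V

The Pd²⁺/Pd couple has the more positive E°, so it is the cathode; Ga³⁺/Ga is the anode.
The standard potential is +0.92 − (−0.55) = +1.47 V and the balanced reaction transfers n = 6 electrons.
Balancing gives 3 Pd²⁺(aq) + 2 Ga(s) → 3 Pd(s) + 2 Ga³⁺(aq); hence Q = [Ga³⁺(aq)]^2 / [Pd²⁺(aq)]^3 = 4.39×10^6 (log Q = 6.642).
Applying E = E° − (RT ln10/nF)·log Q gives +1.47 − (0.0694/6)(6.642) = +1.39 V.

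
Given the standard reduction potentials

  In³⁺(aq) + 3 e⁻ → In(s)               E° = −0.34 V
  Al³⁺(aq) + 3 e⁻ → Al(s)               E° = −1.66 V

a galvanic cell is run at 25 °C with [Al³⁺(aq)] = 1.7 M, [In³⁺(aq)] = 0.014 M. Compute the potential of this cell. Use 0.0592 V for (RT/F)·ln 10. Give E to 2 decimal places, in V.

+1.28 V

The In³⁺/In couple has the more positive E°, so it is the cathode; Al³⁺/Al is the anode.
The standard potential is −0.34 − (−1.66) = +1.32 V and the balanced reaction transfers n = 3 electrons.
The balanced reaction is In³⁺(aq) + Al(s) → In(s) + Al³⁺(aq), so Q = [Al³⁺(aq)] / [In³⁺(aq)] = 121 and log Q = 2.084.
Applying E = E° − (RT ln10/nF)·log Q gives +1.32 − (0.0592/3)(2.084) = +1.28 V.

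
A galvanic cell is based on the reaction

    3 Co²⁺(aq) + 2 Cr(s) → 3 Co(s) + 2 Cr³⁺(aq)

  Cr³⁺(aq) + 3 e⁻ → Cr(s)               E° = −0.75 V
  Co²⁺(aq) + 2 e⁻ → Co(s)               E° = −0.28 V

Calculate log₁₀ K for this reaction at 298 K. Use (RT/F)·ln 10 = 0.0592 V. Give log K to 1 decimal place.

The Co²⁺/Co couple is reduced (cathode); E°cell = −0.28 − (−0.75) = +0.47 V with n = 6.
At equilibrium E = 0, so log K = nE°cell / 0.0592 = (6)(+0.47) / 0.0592 = 47.6.

log K = 47.6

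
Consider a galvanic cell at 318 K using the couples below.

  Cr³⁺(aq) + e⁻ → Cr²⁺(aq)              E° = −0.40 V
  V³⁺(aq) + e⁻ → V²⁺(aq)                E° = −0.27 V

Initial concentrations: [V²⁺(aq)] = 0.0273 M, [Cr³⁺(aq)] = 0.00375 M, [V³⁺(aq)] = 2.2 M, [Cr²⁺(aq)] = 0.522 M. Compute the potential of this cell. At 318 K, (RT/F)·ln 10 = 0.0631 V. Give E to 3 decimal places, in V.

+0.386 V

V³⁺/V²⁺ is reduced (cathode, E° = −0.27 V) and Cr³⁺/Cr²⁺ is oxidized (anode).
E°cell = −0.27 − (−0.40) = +0.13 V, with n = 1 electron transferred.
For the overall reaction V³⁺(aq) + Cr²⁺(aq) → V²⁺(aq) + Cr³⁺(aq), Q = ([V²⁺(aq)]·[Cr³⁺(aq)]) / ([V³⁺(aq)]·[Cr²⁺(aq)]) = 8.91×10^−5, giving log Q = −4.050.
By the Nernst equation, E = +0.13 − (0.0631/1)·(−4.050) = +0.386 V.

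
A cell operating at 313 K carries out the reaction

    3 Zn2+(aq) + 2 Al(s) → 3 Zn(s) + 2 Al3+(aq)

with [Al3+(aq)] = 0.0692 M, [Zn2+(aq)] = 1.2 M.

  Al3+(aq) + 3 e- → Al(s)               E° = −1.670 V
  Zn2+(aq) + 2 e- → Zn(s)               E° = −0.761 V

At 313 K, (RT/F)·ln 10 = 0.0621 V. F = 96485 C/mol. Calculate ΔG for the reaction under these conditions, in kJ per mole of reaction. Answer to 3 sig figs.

−542 kJ/mol

The standard cell potential is −0.761 − (−1.670) = +0.909 V, with n = 6 electrons in the balanced equation.
The reaction quotient is [Al3+(aq)]^2 / [Zn2+(aq)]^3 = 0.00277; by Nernst, E = +0.909 − (0.0621/6)(−2.557) = +0.9355 V.
Finally ΔG = −nFE = −(6)(96485 C/mol)(+0.9355 V) = −542 kJ/mol.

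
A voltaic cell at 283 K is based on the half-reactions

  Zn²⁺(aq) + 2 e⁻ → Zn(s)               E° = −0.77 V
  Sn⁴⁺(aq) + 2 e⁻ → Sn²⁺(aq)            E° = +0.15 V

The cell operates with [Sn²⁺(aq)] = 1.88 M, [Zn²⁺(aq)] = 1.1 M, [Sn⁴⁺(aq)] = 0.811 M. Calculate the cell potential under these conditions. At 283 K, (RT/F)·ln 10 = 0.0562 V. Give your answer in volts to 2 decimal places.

Sn⁴⁺/Sn²⁺ is reduced (cathode, E° = +0.15 V) and Zn²⁺/Zn is oxidized (anode).
E°cell = +0.15 − (−0.77) = +0.92 V, with n = 2 electrons transferred.
The balanced reaction is Sn⁴⁺(aq) + Zn(s) → Sn²⁺(aq) + Zn²⁺(aq), so Q = ([Sn²⁺(aq)]·[Zn²⁺(aq)]) / [Sn⁴⁺(aq)] = 2.55 and log Q = 0.407.
By the Nernst equation, E = +0.92 − (0.0562/2)·(0.407) = +0.91 V.

+0.91 V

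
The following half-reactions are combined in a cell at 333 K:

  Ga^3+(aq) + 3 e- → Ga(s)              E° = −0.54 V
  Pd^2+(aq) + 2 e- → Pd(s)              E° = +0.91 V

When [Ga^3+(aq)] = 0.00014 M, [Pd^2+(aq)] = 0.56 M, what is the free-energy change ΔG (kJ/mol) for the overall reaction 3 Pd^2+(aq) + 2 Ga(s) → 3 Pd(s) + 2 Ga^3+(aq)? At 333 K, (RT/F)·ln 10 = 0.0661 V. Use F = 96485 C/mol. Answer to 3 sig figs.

−884 kJ/mol

The standard cell potential is +0.91 − (−0.54) = +1.45 V, with n = 6 electrons in the balanced equation.
The reaction quotient is [Ga^3+(aq)]^2 / [Pd^2+(aq)]^3 = 1.12×10^−7; by Nernst, E = +1.45 − (0.0661/6)(−6.952) = +1.5266 V.
ΔG = −nFE = −(6)(96485)(+1.5266) J/mol = −884 kJ/mol.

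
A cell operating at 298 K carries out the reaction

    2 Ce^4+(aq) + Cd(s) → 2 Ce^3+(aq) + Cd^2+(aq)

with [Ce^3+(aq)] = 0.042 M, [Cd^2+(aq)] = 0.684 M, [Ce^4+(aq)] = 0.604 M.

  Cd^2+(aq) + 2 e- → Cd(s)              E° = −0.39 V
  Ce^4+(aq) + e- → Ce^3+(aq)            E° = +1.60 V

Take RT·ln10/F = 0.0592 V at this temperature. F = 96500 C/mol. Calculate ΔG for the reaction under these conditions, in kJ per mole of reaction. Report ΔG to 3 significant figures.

The standard cell potential is +1.60 − (−0.39) = +1.99 V, with n = 2 electrons in the balanced equation.
Here Q = ([Ce^3+(aq)]^2·[Cd^2+(aq)]) / [Ce^4+(aq)]^2 = 0.00331 (log Q = −2.481), giving E = +1.99 − (0.0592/2)·(−2.481) = +2.0634 V.
Finally ΔG = −nFE = −(2)(96500 C/mol)(+2.0634 V) = −398 kJ/mol.

−398 kJ/mol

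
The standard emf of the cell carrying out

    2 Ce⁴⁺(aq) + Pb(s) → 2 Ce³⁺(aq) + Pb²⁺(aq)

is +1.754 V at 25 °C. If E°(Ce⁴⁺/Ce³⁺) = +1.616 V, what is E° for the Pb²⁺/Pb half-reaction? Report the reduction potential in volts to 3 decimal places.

−0.138 V

In the reaction as written the Ce⁴⁺/Ce³⁺ couple is reduced (cathode) and Pb²⁺/Pb is oxidized (anode), so E°cell = E°(Ce⁴⁺/Ce³⁺) − E°(Pb²⁺/Pb).
E°(Pb²⁺/Pb) = E°(cathode) − E°cell = +1.616 − (+1.754) = −0.138 V.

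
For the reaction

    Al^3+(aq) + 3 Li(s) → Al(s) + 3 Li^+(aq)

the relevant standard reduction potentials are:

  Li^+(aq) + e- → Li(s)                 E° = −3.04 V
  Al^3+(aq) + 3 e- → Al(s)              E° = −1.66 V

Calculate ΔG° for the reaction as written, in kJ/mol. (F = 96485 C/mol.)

In the reaction as written Al^3+(aq) is reduced, so the Al³⁺/Al couple is the cathode and Li⁺/Li is the anode.
E°cell = −1.66 − (−3.04) = +1.38 V; balancing electrons gives n = 3.
ΔG° = −nFE°cell = −(3)(96485)(+1.38) J/mol = −399 kJ/mol.

−399 kJ/mol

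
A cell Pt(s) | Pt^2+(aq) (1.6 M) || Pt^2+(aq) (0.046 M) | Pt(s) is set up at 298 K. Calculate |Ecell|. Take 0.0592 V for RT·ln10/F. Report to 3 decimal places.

For a concentration cell E°cell = 0, since both electrodes use the same couple.
The compartment with the higher Pt^2+(aq) concentration (1.6 M) acts as the cathode; ions are reduced there and produced at the dilute (0.046 M) anode.
With n = 2, Ecell = −(0.0592/2)·log([dilute]/[conc]) = −(0.0592/2)·log(0.046/1.6) = +0.046 V.

0.046 V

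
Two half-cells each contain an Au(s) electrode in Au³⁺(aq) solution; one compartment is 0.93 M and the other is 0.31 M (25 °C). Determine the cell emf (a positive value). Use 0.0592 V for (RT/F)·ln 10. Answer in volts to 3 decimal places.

0.009 V

For a concentration cell E°cell = 0, since both electrodes use the same couple.
The compartment with the higher Au³⁺(aq) concentration (0.93 M) acts as the cathode; ions are reduced there and produced at the dilute (0.31 M) anode.
With n = 3, Ecell = −(0.0592/3)·log([dilute]/[conc]) = −(0.0592/3)·log(0.31/0.93) = +0.009 V.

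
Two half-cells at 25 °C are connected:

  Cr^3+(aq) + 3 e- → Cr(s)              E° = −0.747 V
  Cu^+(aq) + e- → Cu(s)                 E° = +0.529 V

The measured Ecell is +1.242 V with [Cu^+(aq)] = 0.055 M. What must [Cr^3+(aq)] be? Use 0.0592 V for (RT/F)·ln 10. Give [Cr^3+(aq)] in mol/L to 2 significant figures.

With Cu⁺/Cu at the cathode and Cr³⁺/Cr at the anode, E°cell = +0.529 − (−0.747) = +1.276 V (n = 3).
Rearranging E = E° − (0.0592/n)·log Q gives log Q = 3(+1.276 − (+1.242))/0.0592 = 1.723.
For 3 Cu^+(aq) + Cr(s) → 3 Cu(s) + Cr^3+(aq), the reaction quotient is Q = [Cr^3+(aq)] / [Cu^+(aq)]^3.
Solving for the unknown gives log [Cr^3+(aq)] = −2.056, so [Cr^3+(aq)] ≈ 0.0088 M.

0.0088 M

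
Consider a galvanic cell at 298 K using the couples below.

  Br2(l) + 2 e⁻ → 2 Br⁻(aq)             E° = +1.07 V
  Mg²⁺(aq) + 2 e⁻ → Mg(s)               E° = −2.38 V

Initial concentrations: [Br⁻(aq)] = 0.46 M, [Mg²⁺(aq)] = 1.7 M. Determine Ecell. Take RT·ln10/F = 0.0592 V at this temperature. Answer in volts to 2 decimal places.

Br₂/Br⁻ is reduced (cathode, E° = +1.07 V) and Mg²⁺/Mg is oxidized (anode).
E°cell = E°cat − E°an = +1.07 − (−2.38) = +3.45 V; n = 2.
For the overall reaction Br2(l) + Mg(s) → 2 Br⁻(aq) + Mg²⁺(aq), Q = [Br⁻(aq)]^2·[Mg²⁺(aq)] = 0.36, giving log Q = −0.444.
By the Nernst equation, E = +3.45 − (0.0592/2)·(−0.444) = +3.46 V.

+3.46 V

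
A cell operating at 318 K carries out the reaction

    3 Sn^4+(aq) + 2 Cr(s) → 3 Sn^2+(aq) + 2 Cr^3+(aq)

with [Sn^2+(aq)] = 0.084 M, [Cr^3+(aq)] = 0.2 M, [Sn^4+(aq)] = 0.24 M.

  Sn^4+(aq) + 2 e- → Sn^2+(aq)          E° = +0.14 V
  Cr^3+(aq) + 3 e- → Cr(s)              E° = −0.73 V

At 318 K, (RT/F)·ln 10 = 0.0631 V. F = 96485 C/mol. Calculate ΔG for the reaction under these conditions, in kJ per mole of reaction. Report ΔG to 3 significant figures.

With Sn⁴⁺/Sn²⁺ reduced at the cathode, E°cell = +0.14 − (−0.73) = +0.87 V and n = 6.
Here Q = ([Sn^2+(aq)]^3·[Cr^3+(aq)]^2) / [Sn^4+(aq)]^3 = 0.00172 (log Q = −2.766), giving E = +0.87 − (0.0631/6)·(−2.766) = +0.8991 V.
Finally ΔG = −nFE = −(6)(96485 C/mol)(+0.8991 V) = −520 kJ/mol.

−520 kJ/mol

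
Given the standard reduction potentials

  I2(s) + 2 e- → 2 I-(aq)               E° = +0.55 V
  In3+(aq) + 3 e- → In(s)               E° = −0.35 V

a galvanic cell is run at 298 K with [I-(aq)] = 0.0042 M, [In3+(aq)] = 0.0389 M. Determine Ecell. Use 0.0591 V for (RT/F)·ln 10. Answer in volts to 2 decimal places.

Since E°(I₂/I⁻) > E°(In³⁺/In), I₂/I⁻ serves as the cathode.
E°cell = +0.55 − (−0.35) = +0.90 V, with n = 6 electrons transferred.
For the overall reaction 3 I2(s) + 2 In(s) → 6 I-(aq) + 2 In3+(aq), Q = [I-(aq)]^6·[In3+(aq)]^2 = 8.31×10^−18, giving log Q = −17.081.
By the Nernst equation, E = +0.90 − (0.0591/6)·(−17.081) = +1.07 V.

+1.07 V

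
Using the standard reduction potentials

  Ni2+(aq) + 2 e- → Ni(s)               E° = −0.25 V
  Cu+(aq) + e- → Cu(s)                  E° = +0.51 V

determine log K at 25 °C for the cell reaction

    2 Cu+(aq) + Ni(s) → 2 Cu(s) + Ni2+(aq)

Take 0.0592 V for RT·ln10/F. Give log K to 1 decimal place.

The Cu⁺/Cu couple is reduced (cathode); E°cell = +0.51 − (−0.25) = +0.76 V with n = 2.
At equilibrium E = 0, so log K = nE°cell / 0.0592 = (2)(+0.76) / 0.0592 = 25.7.

log K = 25.7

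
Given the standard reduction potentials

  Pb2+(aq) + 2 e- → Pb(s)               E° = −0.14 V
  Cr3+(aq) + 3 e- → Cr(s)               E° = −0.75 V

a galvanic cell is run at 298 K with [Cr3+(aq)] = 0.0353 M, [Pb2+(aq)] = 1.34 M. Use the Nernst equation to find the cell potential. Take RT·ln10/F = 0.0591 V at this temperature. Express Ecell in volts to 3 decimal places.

The Pb²⁺/Pb couple has the more positive E°, so it is the cathode; Cr³⁺/Cr is the anode.
E°cell = −0.14 − (−0.75) = +0.61 V, with n = 6 electrons transferred.
For the overall reaction 3 Pb2+(aq) + 2 Cr(s) → 3 Pb(s) + 2 Cr3+(aq), Q = [Cr3+(aq)]^2 / [Pb2+(aq)]^3 = 0.000518, giving log Q = −3.286.
By the Nernst equation, E = +0.61 − (0.0591/6)·(−3.286) = +0.642 V.

+0.642 V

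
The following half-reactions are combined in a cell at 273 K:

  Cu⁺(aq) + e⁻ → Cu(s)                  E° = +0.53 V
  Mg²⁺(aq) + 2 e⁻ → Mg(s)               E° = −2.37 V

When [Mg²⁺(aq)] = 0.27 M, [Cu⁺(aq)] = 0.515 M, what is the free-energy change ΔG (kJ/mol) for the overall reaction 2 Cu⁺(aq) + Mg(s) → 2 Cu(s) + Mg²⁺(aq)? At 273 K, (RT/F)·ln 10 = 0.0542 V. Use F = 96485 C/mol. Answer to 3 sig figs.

E°cell = +0.53 − (−2.37) = +2.90 V; the balanced reaction transfers n = 2 electrons.
Q = [Mg²⁺(aq)] / [Cu⁺(aq)]^2 = 1.02, so log Q = 0.008 and E = +2.90 − (0.0542/2)(0.008) = +2.8998 V.
Finally ΔG = −nFE = −(2)(96485 C/mol)(+2.8998 V) = −560 kJ/mol.

−560 kJ/mol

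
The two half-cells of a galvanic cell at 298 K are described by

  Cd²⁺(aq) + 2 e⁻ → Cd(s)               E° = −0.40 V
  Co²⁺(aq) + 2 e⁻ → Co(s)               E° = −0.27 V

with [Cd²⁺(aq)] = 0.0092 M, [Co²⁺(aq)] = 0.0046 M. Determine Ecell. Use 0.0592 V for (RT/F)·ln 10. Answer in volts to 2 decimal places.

+0.12 V

Since E°(Co²⁺/Co) > E°(Cd²⁺/Cd), Co²⁺/Co serves as the cathode.
E°cell = −0.27 − (−0.40) = +0.13 V, with n = 2 electrons transferred.
Balancing gives Co²⁺(aq) + Cd(s) → Co(s) + Cd²⁺(aq); hence Q = [Cd²⁺(aq)] / [Co²⁺(aq)] = 2 (log Q = 0.301).
By the Nernst equation, E = +0.13 − (0.0592/2)·(0.301) = +0.12 V.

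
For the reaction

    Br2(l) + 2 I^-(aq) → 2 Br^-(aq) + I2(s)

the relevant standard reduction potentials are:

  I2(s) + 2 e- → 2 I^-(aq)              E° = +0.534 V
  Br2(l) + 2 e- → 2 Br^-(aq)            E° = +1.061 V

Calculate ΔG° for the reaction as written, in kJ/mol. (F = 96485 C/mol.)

−102 kJ/mol

In the reaction as written Br2(l) is reduced, so the Br₂/Br⁻ couple is the cathode and I₂/I⁻ is the anode.
E°cell = +1.061 − (+0.534) = +0.527 V; balancing electrons gives n = 2.
ΔG° = −nFE°cell = −(2)(96485)(+0.527) J/mol = −102 kJ/mol.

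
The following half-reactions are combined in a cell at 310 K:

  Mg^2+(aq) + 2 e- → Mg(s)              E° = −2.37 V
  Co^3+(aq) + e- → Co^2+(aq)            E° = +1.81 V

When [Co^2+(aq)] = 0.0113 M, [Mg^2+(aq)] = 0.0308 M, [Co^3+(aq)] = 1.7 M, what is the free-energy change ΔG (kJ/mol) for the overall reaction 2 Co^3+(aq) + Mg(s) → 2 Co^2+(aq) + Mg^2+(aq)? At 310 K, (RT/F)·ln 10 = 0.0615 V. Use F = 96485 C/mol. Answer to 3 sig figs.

E°cell = +1.81 − (−2.37) = +4.18 V; the balanced reaction transfers n = 2 electrons.
Q = ([Co^2+(aq)]^2·[Mg^2+(aq)]) / [Co^3+(aq)]^2 = 1.36×10^−6, so log Q = −5.866 and E = +4.18 − (0.0615/2)(−5.866) = +4.3604 V.
Then ΔG = −nFE = −2 × 96485 × +4.3604 J/mol = −841 kJ/mol.

−841 kJ/mol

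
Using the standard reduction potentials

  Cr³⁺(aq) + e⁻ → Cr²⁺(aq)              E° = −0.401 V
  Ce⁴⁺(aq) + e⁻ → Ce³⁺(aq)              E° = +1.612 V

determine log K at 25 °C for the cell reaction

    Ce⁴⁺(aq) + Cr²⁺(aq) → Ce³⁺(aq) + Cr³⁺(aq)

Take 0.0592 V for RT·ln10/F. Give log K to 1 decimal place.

The Ce⁴⁺/Ce³⁺ couple is reduced (cathode); E°cell = +1.612 − (−0.401) = +2.013 V with n = 1.
At equilibrium E = 0, so log K = nE°cell / 0.0592 = (1)(+2.013) / 0.0592 = 34.0.

log K = 34.0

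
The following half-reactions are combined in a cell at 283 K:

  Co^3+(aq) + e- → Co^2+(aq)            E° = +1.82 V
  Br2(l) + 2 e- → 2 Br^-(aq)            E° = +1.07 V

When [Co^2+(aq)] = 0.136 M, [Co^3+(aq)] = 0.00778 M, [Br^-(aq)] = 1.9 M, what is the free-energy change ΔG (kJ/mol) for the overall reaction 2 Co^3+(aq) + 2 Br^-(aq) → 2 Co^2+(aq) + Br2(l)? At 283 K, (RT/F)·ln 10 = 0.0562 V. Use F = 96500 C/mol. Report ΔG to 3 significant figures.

−134 kJ/mol

The standard cell potential is +1.82 − (+1.07) = +0.75 V, with n = 2 electrons in the balanced equation.
The reaction quotient is [Co^2+(aq)]^2 / ([Co^3+(aq)]^2·[Br^-(aq)]^2) = 84.6; by Nernst, E = +0.75 − (0.0562/2)(1.928) = +0.6958 V.
Finally ΔG = −nFE = −(2)(96500 C/mol)(+0.6958 V) = −134 kJ/mol.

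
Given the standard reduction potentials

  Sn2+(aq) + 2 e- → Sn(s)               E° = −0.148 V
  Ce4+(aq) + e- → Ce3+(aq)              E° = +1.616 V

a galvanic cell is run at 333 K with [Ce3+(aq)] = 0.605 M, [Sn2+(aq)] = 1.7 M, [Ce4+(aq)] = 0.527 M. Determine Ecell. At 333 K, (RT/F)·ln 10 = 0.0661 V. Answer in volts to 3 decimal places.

The Ce⁴⁺/Ce³⁺ couple has the more positive E°, so it is the cathode; Sn²⁺/Sn is the anode.
The standard potential is +1.616 − (−0.148) = +1.764 V and the balanced reaction transfers n = 2 electrons.
Balancing gives 2 Ce4+(aq) + Sn(s) → 2 Ce3+(aq) + Sn2+(aq); hence Q = ([Ce3+(aq)]^2·[Sn2+(aq)]) / [Ce4+(aq)]^2 = 2.24 (log Q = 0.350).
By the Nernst equation, E = +1.764 − (0.0661/2)·(0.350) = +1.752 V.

+1.752 V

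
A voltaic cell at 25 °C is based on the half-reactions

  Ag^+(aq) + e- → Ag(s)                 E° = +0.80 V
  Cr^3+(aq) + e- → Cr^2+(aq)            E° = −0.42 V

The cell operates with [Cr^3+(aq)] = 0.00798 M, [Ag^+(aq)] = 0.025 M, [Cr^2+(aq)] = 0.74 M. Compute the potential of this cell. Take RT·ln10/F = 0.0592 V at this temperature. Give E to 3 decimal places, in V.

The Ag⁺/Ag couple has the more positive E°, so it is the cathode; Cr³⁺/Cr²⁺ is the anode.
E°cell = +0.80 − (−0.42) = +1.22 V, with n = 1 electron transferred.
For the overall reaction Ag^+(aq) + Cr^2+(aq) → Ag(s) + Cr^3+(aq), Q = [Cr^3+(aq)] / ([Ag^+(aq)]·[Cr^2+(aq)]) = 0.431, giving log Q = −0.365.
E = E° − (0.0592/n)·log Q = +1.22 − (0.0592/1)(−0.365) = +1.242 V.

+1.242 V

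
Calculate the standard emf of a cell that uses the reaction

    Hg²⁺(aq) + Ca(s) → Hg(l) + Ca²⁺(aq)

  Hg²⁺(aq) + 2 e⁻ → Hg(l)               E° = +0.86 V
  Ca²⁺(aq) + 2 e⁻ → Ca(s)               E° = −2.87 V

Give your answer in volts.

+3.73 V

In the reaction as written, Hg²⁺(aq) is reduced (cathode) and Ca²⁺(aq) is produced by oxidation at the anode.
E°cell = E°(cathode) − E°(anode) = +0.86 − (−2.87) = +3.73 V.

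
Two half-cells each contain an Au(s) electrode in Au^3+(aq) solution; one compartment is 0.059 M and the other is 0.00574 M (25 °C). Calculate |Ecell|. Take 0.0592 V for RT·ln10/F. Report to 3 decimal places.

0.020 V

For a concentration cell E°cell = 0, since both electrodes use the same couple.
The compartment with the higher Au^3+(aq) concentration (0.059 M) acts as the cathode; ions are reduced there and produced at the dilute (0.00574 M) anode.
With n = 3, Ecell = −(0.0592/3)·log([dilute]/[conc]) = −(0.0592/3)·log(0.00574/0.059) = +0.020 V.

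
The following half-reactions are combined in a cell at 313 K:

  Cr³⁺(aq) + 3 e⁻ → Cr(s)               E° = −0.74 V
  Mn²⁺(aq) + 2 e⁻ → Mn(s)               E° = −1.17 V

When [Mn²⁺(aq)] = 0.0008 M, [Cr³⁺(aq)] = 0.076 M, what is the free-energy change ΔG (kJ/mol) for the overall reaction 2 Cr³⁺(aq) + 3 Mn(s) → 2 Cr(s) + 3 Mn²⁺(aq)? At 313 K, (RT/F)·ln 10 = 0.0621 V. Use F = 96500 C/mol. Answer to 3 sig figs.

−291 kJ/mol

The standard cell potential is −0.74 − (−1.17) = +0.43 V, with n = 6 electrons in the balanced equation.
Q = [Mn²⁺(aq)]^3 / [Cr³⁺(aq)]^2 = 8.86×10^−8, so log Q = −7.052 and E = +0.43 − (0.0621/6)(−7.052) = +0.5030 V.
Finally ΔG = −nFE = −(6)(96500 C/mol)(+0.5030 V) = −291 kJ/mol.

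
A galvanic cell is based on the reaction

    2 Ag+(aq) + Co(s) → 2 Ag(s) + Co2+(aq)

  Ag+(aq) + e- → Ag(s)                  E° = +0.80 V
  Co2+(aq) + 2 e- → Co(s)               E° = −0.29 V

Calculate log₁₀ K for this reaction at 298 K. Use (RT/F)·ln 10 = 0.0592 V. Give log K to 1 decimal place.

The Ag⁺/Ag couple is reduced (cathode); E°cell = +0.80 − (−0.29) = +1.09 V with n = 2.
At equilibrium E = 0, so log K = nE°cell / 0.0592 = (2)(+1.09) / 0.0592 = 36.8.

log K = 36.8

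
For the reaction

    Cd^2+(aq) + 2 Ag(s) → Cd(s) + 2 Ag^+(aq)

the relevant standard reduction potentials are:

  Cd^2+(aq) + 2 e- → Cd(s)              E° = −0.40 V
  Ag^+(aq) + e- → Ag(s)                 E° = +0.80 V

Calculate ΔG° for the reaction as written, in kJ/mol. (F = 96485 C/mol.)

In the reaction as written Cd^2+(aq) is reduced, so the Cd²⁺/Cd couple is the cathode and Ag⁺/Ag is the anode.
E°cell = −0.40 − (+0.80) = −1.20 V; balancing electrons gives n = 2.
ΔG° = −nFE°cell = −(2)(96485)(−1.20) J/mol = +232 kJ/mol.

+232 kJ/mol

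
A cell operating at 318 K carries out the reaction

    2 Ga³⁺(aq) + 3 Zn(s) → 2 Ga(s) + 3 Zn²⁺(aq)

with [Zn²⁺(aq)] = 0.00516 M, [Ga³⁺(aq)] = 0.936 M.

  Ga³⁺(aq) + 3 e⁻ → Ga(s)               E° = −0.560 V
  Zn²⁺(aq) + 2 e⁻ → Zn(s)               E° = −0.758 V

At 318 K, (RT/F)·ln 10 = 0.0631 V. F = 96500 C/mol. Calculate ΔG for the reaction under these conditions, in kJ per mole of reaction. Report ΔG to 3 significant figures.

−156 kJ/mol

E°cell = −0.560 − (−0.758) = +0.198 V; the balanced reaction transfers n = 6 electrons.
Here Q = [Zn²⁺(aq)]^3 / [Ga³⁺(aq)]^2 = 1.57×10^−7 (log Q = −6.805), giving E = +0.198 − (0.0631/6)·(−6.805) = +0.2696 V.
ΔG = −nFE = −(6)(96500)(+0.2696) J/mol = −156 kJ/mol.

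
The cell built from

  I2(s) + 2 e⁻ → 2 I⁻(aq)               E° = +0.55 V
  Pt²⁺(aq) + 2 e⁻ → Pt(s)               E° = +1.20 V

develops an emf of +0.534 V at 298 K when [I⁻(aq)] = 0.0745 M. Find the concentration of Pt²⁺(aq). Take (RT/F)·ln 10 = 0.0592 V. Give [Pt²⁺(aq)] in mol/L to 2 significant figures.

Pt²⁺/Pt is the cathode (higher E°); E°cell = +1.20 − (+0.55) = +0.65 V with n = 2.
Rearranging E = E° − (0.0592/n)·log Q gives log Q = 2(+0.65 − (+0.534))/0.0592 = 3.919.
For Pt²⁺(aq) + 2 I⁻(aq) → Pt(s) + I2(s), the reaction quotient is Q = 1 / ([Pt²⁺(aq)]·[I⁻(aq)]^2).
Substituting the known concentrations and solving, log [Pt²⁺(aq)] = −1.663 and [Pt²⁺(aq)] = 0.022 M.

0.022 M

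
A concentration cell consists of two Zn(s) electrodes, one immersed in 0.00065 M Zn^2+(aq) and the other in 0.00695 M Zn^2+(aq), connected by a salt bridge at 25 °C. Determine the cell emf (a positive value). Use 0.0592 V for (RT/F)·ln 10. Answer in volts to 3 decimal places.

0.030 V

For a concentration cell E°cell = 0, since both electrodes use the same couple.
The compartment with the higher Zn^2+(aq) concentration (0.00695 M) acts as the cathode; ions are reduced there and produced at the dilute (0.00065 M) anode.
With n = 2, Ecell = −(0.0592/2)·log([dilute]/[conc]) = −(0.0592/2)·log(0.00065/0.00695) = +0.030 V.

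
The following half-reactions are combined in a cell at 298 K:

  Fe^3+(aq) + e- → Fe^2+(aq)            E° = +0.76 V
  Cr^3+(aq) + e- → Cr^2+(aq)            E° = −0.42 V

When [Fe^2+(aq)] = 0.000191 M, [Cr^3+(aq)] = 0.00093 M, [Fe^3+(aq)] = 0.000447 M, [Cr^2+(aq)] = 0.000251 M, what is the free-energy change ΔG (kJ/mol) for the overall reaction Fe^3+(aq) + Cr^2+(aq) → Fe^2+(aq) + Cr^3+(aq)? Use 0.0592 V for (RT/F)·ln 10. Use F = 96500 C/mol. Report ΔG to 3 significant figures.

With Fe³⁺/Fe²⁺ reduced at the cathode, E°cell = +0.76 − (−0.42) = +1.18 V and n = 1.
The reaction quotient is ([Fe^2+(aq)]·[Cr^3+(aq)]) / ([Fe^3+(aq)]·[Cr^2+(aq)]) = 1.58; by Nernst, E = +1.18 − (0.0592/1)(0.200) = +1.1682 V.
Finally ΔG = −nFE = −(1)(96500 C/mol)(+1.1682 V) = −113 kJ/mol.

−113 kJ/mol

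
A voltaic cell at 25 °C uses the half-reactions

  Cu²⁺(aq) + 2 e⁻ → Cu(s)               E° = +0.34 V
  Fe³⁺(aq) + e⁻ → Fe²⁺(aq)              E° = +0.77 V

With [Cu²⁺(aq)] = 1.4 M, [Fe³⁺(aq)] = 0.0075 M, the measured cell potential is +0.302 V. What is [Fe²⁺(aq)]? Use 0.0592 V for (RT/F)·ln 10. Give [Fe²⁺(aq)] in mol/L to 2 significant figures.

Fe³⁺/Fe²⁺ is the cathode (higher E°); E°cell = +0.77 − (+0.34) = +0.43 V with n = 2.
Rearranging E = E° − (0.0592/n)·log Q gives log Q = 2(+0.43 − (+0.302))/0.0592 = 4.324.
Balancing electrons gives 2 Fe³⁺(aq) + Cu(s) → 2 Fe²⁺(aq) + Cu²⁺(aq); thus Q = ([Fe²⁺(aq)]^2·[Cu²⁺(aq)]) / [Fe³⁺(aq)]^2.
Solving for the unknown gives log [Fe²⁺(aq)] = −0.036, so [Fe²⁺(aq)] ≈ 0.92 M.

0.92 M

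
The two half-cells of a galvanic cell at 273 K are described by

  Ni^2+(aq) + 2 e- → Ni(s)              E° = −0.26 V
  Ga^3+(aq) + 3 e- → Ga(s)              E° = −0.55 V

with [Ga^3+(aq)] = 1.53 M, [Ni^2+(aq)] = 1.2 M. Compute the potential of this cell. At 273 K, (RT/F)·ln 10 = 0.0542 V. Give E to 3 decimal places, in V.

Ni²⁺/Ni is reduced (cathode, E° = −0.26 V) and Ga³⁺/Ga is oxidized (anode).
E°cell = −0.26 − (−0.55) = +0.29 V, with n = 6 electrons transferred.
The balanced reaction is 3 Ni^2+(aq) + 2 Ga(s) → 3 Ni(s) + 2 Ga^3+(aq), so Q = [Ga^3+(aq)]^2 / [Ni^2+(aq)]^3 = 1.35 and log Q = 0.132.
Applying E = E° − (RT ln10/nF)·log Q gives +0.29 − (0.0542/6)(0.132) = +0.289 V.

+0.289 V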